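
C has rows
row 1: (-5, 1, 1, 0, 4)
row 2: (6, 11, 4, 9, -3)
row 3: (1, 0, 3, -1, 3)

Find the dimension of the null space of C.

2

Row reduce to echelon form.
R2 ← R2 + (6/5)·R1: [0, 61/5, 26/5, 9, 9/5]
R3 ← R3 + (1/5)·R1: [0, 1/5, 16/5, -1, 19/5]
R3 ← R3 − (1/61)·R2: [0, 0, 190/61, -70/61, 230/61]
3 nonzero rows, so rank(C) = 3.
C has 5 columns; by rank–nullity, nullity = 5 − 3 = 2.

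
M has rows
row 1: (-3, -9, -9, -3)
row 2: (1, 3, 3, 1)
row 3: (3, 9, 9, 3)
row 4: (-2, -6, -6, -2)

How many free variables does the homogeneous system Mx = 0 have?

Row reduce to echelon form.
R2 ← R2 + (1/3)·R1: [0, 0, 0, 0]
R3 ← R3 + R1: [0, 0, 0, 0]
R4 ← R4 − (2/3)·R1: [0, 0, 0, 0]
1 nonzero row, so rank(M) = 1.
M has 4 columns; by rank–nullity, nullity = 4 − 1 = 3.

3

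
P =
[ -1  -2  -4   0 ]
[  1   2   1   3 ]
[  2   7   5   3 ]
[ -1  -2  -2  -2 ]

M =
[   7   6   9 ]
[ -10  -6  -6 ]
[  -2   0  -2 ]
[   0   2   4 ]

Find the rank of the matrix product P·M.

3

First compute PM:
[[ 21,   6,  11],
 [-15,   0,   7],
 [-66, -24, -22],
 [ 17,   2,  -1]]
Now row reduce the product.
R2 ← R2 + (5/7)·R1: [0, 30/7, 104/7]
R3 ← R3 + (22/7)·R1: [0, -36/7, 88/7]
R4 ← R4 − (17/21)·R1: [0, -20/7, -208/21]
R3 ← R3 + (6/5)·R2: [0, 0, 152/5]
R4 ← R4 + (2/3)·R2: [0, 0, 0]
3 nonzero rows, so rank(PM) = 3.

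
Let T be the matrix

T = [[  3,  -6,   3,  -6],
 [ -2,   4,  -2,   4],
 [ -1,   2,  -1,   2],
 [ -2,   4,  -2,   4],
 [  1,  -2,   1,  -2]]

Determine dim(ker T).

3

Row reduce to echelon form.
R2 ← R2 + (2/3)·R1: [0, 0, 0, 0]
R3 ← R3 + (1/3)·R1: [0, 0, 0, 0]
R4 ← R4 + (2/3)·R1: [0, 0, 0, 0]
R5 ← R5 − (1/3)·R1: [0, 0, 0, 0]
1 nonzero row, so rank(T) = 1.
T has 4 columns; by rank–nullity, nullity = 4 − 1 = 3.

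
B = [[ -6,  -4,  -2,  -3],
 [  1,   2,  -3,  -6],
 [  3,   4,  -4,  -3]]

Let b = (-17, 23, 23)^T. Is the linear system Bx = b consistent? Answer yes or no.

Row reduce the augmented matrix [B | b].
R2 ← R2 + (1/6)·R1: [0, 4/3, -10/3, -13/2, 121/6]
R3 ← R3 + (1/2)·R1: [0, 2, -5, -9/2, 29/2]
R3 ← R3 − (3/2)·R2: [0, 0, 0, 21/4, -63/4]
The echelon form has 3 nonzero rows, and every pivot lies in the first 4 columns, so rank(B) = rank([B|b]) = 3.
The system is consistent.

yes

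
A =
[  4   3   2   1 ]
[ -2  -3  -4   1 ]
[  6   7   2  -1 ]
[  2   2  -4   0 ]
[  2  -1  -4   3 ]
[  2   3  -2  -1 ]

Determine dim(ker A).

1

Row reduce to echelon form.
R2 ← R2 + (1/2)·R1: [0, -3/2, -3, 3/2]
R3 ← R3 − (3/2)·R1: [0, 5/2, -1, -5/2]
R4 ← R4 − (1/2)·R1: [0, 1/2, -5, -1/2]
R5 ← R5 − (1/2)·R1: [0, -5/2, -5, 5/2]
R6 ← R6 − (1/2)·R1: [0, 3/2, -3, -3/2]
R3 ← R3 + (5/3)·R2: [0, 0, -6, 0]
R4 ← R4 + (1/3)·R2: [0, 0, -6, 0]
R5 ← R5 − (5/3)·R2: [0, 0, 0, 0]
R6 ← R6 + R2: [0, 0, -6, 0]
R4 ← R4 − R3: [0, 0, 0, 0]
R6 ← R6 − R3: [0, 0, 0, 0]
3 nonzero rows, so rank(A) = 3.
A has 4 columns; by rank–nullity, nullity = 4 − 3 = 1.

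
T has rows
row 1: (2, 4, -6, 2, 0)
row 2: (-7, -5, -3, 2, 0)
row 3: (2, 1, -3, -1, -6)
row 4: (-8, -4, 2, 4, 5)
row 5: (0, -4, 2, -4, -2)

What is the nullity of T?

Row reduce to echelon form.
R2 ← R2 + (7/2)·R1: [0, 9, -24, 9, 0]
R3 ← R3 − R1: [0, -3, 3, -3, -6]
R4 ← R4 + (4)·R1: [0, 12, -22, 12, 5]
R3 ← R3 + (1/3)·R2: [0, 0, -5, 0, -6]
R4 ← R4 − (4/3)·R2: [0, 0, 10, 0, 5]
R5 ← R5 + (4/9)·R2: [0, 0, -26/3, 0, -2]
R4 ← R4 + (2)·R3: [0, 0, 0, 0, -7]
R5 ← R5 − (26/15)·R3: [0, 0, 0, 0, 42/5]
R5 ← R5 + (6/5)·R4: [0, 0, 0, 0, 0]
4 nonzero rows, so rank(T) = 4.
T has 5 columns; by rank–nullity, nullity = 5 − 4 = 1.

1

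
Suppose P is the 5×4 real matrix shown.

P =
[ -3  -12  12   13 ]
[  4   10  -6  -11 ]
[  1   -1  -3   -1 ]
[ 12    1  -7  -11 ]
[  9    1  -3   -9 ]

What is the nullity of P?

Row reduce to echelon form.
R2 ← R2 + (4/3)·R1: [0, -6, 10, 19/3]
R3 ← R3 + (1/3)·R1: [0, -5, 1, 10/3]
R4 ← R4 + (4)·R1: [0, -47, 41, 41]
R5 ← R5 + (3)·R1: [0, -35, 33, 30]
R3 ← R3 − (5/6)·R2: [0, 0, -22/3, -35/18]
R4 ← R4 − (47/6)·R2: [0, 0, -112/3, -155/18]
R5 ← R5 − (35/6)·R2: [0, 0, -76/3, -125/18]
R4 ← R4 − (56/11)·R3: [0, 0, 0, 85/66]
R5 ← R5 − (38/11)·R3: [0, 0, 0, -5/22]
R5 ← R5 + (3/17)·R4: [0, 0, 0, 0]
4 nonzero rows, so rank(P) = 4.
P has 4 columns; by rank–nullity, nullity = 4 − 4 = 0.

0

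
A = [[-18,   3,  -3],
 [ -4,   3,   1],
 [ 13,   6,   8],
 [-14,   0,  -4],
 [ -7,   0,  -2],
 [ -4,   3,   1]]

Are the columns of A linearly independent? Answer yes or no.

no

Row reduce A to echelon form.
R2 ← R2 − (2/9)·R1: [0, 7/3, 5/3]
R3 ← R3 + (13/18)·R1: [0, 49/6, 35/6]
R4 ← R4 − (7/9)·R1: [0, -7/3, -5/3]
R5 ← R5 − (7/18)·R1: [0, -7/6, -5/6]
R6 ← R6 − (2/9)·R1: [0, 7/3, 5/3]
R3 ← R3 − (7/2)·R2: [0, 0, 0]
R4 ← R4 + R2: [0, 0, 0]
R5 ← R5 + (1/2)·R2: [0, 0, 0]
R6 ← R6 − R2: [0, 0, 0]
2 pivots among 3 columns.
Only 2 < 3 pivot columns, so the columns are linearly dependent.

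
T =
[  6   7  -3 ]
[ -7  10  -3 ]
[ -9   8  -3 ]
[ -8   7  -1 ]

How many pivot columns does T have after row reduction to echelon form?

Row reduce to echelon form.
R2 ← R2 + (7/6)·R1: [0, 109/6, -13/2]
R3 ← R3 + (3/2)·R1: [0, 37/2, -15/2]
R4 ← R4 + (4/3)·R1: [0, 49/3, -5]
R3 ← R3 − (111/109)·R2: [0, 0, -96/109]
R4 ← R4 − (98/109)·R2: [0, 0, 92/109]
R4 ← R4 + (23/24)·R3: [0, 0, 0]
Echelon form has 3 nonzero rows, so rank(T) = 3.
Each nonzero row contributes one pivot column: 3 pivot columns.

3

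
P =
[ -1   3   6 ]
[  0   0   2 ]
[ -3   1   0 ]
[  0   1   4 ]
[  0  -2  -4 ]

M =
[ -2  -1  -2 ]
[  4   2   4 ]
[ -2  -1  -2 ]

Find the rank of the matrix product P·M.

First compute PM:
[[  2,   1,   2],
 [ -4,  -2,  -4],
 [ 10,   5,  10],
 [ -4,  -2,  -4],
 [  0,   0,   0]]
Now row reduce the product.
R2 ← R2 + (2)·R1: [0, 0, 0]
R3 ← R3 − (5)·R1: [0, 0, 0]
R4 ← R4 + (2)·R1: [0, 0, 0]
1 nonzero row, so rank(PM) = 1.

1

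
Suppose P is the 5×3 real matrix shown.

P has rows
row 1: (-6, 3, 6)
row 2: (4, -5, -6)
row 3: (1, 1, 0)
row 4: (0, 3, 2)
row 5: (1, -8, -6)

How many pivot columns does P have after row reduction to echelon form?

Row reduce to echelon form.
R2 ← R2 + (2/3)·R1: [0, -3, -2]
R3 ← R3 + (1/6)·R1: [0, 3/2, 1]
R5 ← R5 + (1/6)·R1: [0, -15/2, -5]
R3 ← R3 + (1/2)·R2: [0, 0, 0]
R4 ← R4 + R2: [0, 0, 0]
R5 ← R5 − (5/2)·R2: [0, 0, 0]
Echelon form has 2 nonzero rows, so rank(P) = 2.
Each nonzero row contributes one pivot column: 2 pivot columns.

2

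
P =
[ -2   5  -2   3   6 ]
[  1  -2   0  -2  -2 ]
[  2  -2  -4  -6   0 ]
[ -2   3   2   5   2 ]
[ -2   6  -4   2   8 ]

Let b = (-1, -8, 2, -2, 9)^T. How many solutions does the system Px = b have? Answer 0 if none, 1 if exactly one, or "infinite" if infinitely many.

Row reduce the augmented matrix [P | b].
R2 ← R2 + (1/2)·R1: [0, 1/2, -1, -1/2, 1, -17/2]
R3 ← R3 + R1: [0, 3, -6, -3, 6, 1]
R4 ← R4 − R1: [0, -2, 4, 2, -4, -1]
R5 ← R5 − R1: [0, 1, -2, -1, 2, 10]
R3 ← R3 − (6)·R2: [0, 0, 0, 0, 0, 52]
R4 ← R4 + (4)·R2: [0, 0, 0, 0, 0, -35]
R5 ← R5 − (2)·R2: [0, 0, 0, 0, 0, 27]
R4 ← R4 + (35/52)·R3: [0, 0, 0, 0, 0, 0]
R5 ← R5 − (27/52)·R3: [0, 0, 0, 0, 0, 0]
The echelon form has 3 nonzero rows; the last pivot sits in the augmented column, so rank(P) = 2 but rank([P|b]) = 3.
Since the ranks differ, the system is inconsistent.
It has no solutions.

0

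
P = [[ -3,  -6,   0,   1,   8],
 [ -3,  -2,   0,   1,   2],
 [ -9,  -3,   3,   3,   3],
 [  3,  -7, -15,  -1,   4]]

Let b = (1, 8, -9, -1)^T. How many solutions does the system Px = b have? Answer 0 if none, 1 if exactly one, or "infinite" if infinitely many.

Row reduce the augmented matrix [P | b].
R2 ← R2 − R1: [0, 4, 0, 0, -6, 7]
R3 ← R3 − (3)·R1: [0, 15, 3, 0, -21, -12]
R4 ← R4 + R1: [0, -13, -15, 0, 12, 0]
R3 ← R3 − (15/4)·R2: [0, 0, 3, 0, 3/2, -153/4]
R4 ← R4 + (13/4)·R2: [0, 0, -15, 0, -15/2, 91/4]
R4 ← R4 + (5)·R3: [0, 0, 0, 0, 0, -337/2]
The echelon form has 4 nonzero rows; the last pivot sits in the augmented column, so rank(P) = 3 but rank([P|b]) = 4.
Since the ranks differ, the system is inconsistent.
It has no solutions.

0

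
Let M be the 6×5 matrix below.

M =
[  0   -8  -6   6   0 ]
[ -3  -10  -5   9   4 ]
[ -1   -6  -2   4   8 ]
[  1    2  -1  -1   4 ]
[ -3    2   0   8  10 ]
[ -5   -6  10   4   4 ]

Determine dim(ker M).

Row reduce to echelon form.
Swap R1 ↔ R2
R3 ← R3 − (1/3)·R1: [0, -8/3, -1/3, 1, 20/3]
R4 ← R4 + (1/3)·R1: [0, -4/3, -8/3, 2, 16/3]
R5 ← R5 − R1: [0, 12, 5, -1, 6]
R6 ← R6 − (5/3)·R1: [0, 32/3, 55/3, -11, -8/3]
R3 ← R3 − (1/3)·R2: [0, 0, 5/3, -1, 20/3]
R4 ← R4 − (1/6)·R2: [0, 0, -5/3, 1, 16/3]
R5 ← R5 + (3/2)·R2: [0, 0, -4, 8, 6]
R6 ← R6 + (4/3)·R2: [0, 0, 31/3, -3, -8/3]
R4 ← R4 + R3: [0, 0, 0, 0, 12]
R5 ← R5 + (12/5)·R3: [0, 0, 0, 28/5, 22]
R6 ← R6 − (31/5)·R3: [0, 0, 0, 16/5, -44]
Swap R4 ↔ R5
R6 ← R6 − (4/7)·R4: [0, 0, 0, 0, -396/7]
R6 ← R6 + (33/7)·R5: [0, 0, 0, 0, 0]
5 nonzero rows, so rank(M) = 5.
M has 5 columns; by rank–nullity, nullity = 5 − 5 = 0.

0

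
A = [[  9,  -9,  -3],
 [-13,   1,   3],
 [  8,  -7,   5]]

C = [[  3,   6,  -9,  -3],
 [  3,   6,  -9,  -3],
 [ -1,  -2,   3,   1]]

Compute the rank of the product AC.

1

First compute AC:
[[  3,   6,  -9,  -3],
 [-39, -78, 117,  39],
 [ -2,  -4,   6,   2]]
Now row reduce the product.
R2 ← R2 + (13)·R1: [0, 0, 0, 0]
R3 ← R3 + (2/3)·R1: [0, 0, 0, 0]
1 nonzero row, so rank(AC) = 1.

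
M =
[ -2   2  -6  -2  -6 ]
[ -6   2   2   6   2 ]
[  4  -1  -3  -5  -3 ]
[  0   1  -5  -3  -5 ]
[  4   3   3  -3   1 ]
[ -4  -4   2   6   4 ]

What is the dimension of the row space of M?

3

Row reduce to echelon form.
R2 ← R2 − (3)·R1: [0, -4, 20, 12, 20]
R3 ← R3 + (2)·R1: [0, 3, -15, -9, -15]
R5 ← R5 + (2)·R1: [0, 7, -9, -7, -11]
R6 ← R6 − (2)·R1: [0, -8, 14, 10, 16]
R3 ← R3 + (3/4)·R2: [0, 0, 0, 0, 0]
R4 ← R4 + (1/4)·R2: [0, 0, 0, 0, 0]
R5 ← R5 + (7/4)·R2: [0, 0, 26, 14, 24]
R6 ← R6 − (2)·R2: [0, 0, -26, -14, -24]
Swap R3 ↔ R5
R6 ← R6 + R3: [0, 0, 0, 0, 0]
Echelon form has 3 nonzero rows, so rank(M) = 3.
The row space has dimension equal to the rank: 3.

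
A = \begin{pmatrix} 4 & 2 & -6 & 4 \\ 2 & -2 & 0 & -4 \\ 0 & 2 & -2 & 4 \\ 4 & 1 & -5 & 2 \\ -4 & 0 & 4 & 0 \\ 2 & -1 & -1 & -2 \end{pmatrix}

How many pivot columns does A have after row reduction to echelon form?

Row reduce to echelon form.
R2 ← R2 − (1/2)·R1: [0, -3, 3, -6]
R4 ← R4 − R1: [0, -1, 1, -2]
R5 ← R5 + R1: [0, 2, -2, 4]
R6 ← R6 − (1/2)·R1: [0, -2, 2, -4]
R3 ← R3 + (2/3)·R2: [0, 0, 0, 0]
R4 ← R4 − (1/3)·R2: [0, 0, 0, 0]
R5 ← R5 + (2/3)·R2: [0, 0, 0, 0]
R6 ← R6 − (2/3)·R2: [0, 0, 0, 0]
Echelon form has 2 nonzero rows, so rank(A) = 2.
Each nonzero row contributes one pivot column: 2 pivot columns.

2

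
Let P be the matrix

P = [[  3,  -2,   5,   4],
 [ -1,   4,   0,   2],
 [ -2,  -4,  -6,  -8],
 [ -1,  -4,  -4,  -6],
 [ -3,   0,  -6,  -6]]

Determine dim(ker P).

Row reduce to echelon form.
R2 ← R2 + (1/3)·R1: [0, 10/3, 5/3, 10/3]
R3 ← R3 + (2/3)·R1: [0, -16/3, -8/3, -16/3]
R4 ← R4 + (1/3)·R1: [0, -14/3, -7/3, -14/3]
R5 ← R5 + R1: [0, -2, -1, -2]
R3 ← R3 + (8/5)·R2: [0, 0, 0, 0]
R4 ← R4 + (7/5)·R2: [0, 0, 0, 0]
R5 ← R5 + (3/5)·R2: [0, 0, 0, 0]
2 nonzero rows, so rank(P) = 2.
P has 4 columns; by rank–nullity, nullity = 4 − 2 = 2.

2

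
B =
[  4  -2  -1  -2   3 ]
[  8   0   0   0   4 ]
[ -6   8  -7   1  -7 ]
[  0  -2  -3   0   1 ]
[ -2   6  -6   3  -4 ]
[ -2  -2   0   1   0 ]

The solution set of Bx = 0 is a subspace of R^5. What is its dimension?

1

Row reduce to echelon form.
R2 ← R2 − (2)·R1: [0, 4, 2, 4, -2]
R3 ← R3 + (3/2)·R1: [0, 5, -17/2, -2, -5/2]
R5 ← R5 + (1/2)·R1: [0, 5, -13/2, 2, -5/2]
R6 ← R6 + (1/2)·R1: [0, -3, -1/2, 0, 3/2]
R3 ← R3 − (5/4)·R2: [0, 0, -11, -7, 0]
R4 ← R4 + (1/2)·R2: [0, 0, -2, 2, 0]
R5 ← R5 − (5/4)·R2: [0, 0, -9, -3, 0]
R6 ← R6 + (3/4)·R2: [0, 0, 1, 3, 0]
R4 ← R4 − (2/11)·R3: [0, 0, 0, 36/11, 0]
R5 ← R5 − (9/11)·R3: [0, 0, 0, 30/11, 0]
R6 ← R6 + (1/11)·R3: [0, 0, 0, 26/11, 0]
R5 ← R5 − (5/6)·R4: [0, 0, 0, 0, 0]
R6 ← R6 − (13/18)·R4: [0, 0, 0, 0, 0]
4 nonzero rows, so rank(B) = 4.
B has 5 columns; by rank–nullity, nullity = 5 − 4 = 1.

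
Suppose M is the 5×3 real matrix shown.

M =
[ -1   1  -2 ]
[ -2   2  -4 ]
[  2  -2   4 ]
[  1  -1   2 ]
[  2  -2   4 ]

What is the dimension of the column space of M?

Row reduce to echelon form.
R2 ← R2 − (2)·R1: [0, 0, 0]
R3 ← R3 + (2)·R1: [0, 0, 0]
R4 ← R4 + R1: [0, 0, 0]
R5 ← R5 + (2)·R1: [0, 0, 0]
Echelon form has 1 nonzero row, so rank(M) = 1.
The column space has dimension equal to the rank: 1.

1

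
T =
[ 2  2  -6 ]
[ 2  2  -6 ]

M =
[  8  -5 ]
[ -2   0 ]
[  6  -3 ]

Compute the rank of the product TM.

First compute TM:
[[-24,   8],
 [-24,   8]]
Now row reduce the product.
R2 ← R2 − R1: [0, 0]
1 nonzero row, so rank(TM) = 1.

1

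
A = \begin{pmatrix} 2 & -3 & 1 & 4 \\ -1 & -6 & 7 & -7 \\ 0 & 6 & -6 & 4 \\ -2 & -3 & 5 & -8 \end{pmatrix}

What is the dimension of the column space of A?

Row reduce to echelon form.
R2 ← R2 + (1/2)·R1: [0, -15/2, 15/2, -5]
R4 ← R4 + R1: [0, -6, 6, -4]
R3 ← R3 + (4/5)·R2: [0, 0, 0, 0]
R4 ← R4 − (4/5)·R2: [0, 0, 0, 0]
Echelon form has 2 nonzero rows, so rank(A) = 2.
The column space has dimension equal to the rank: 2.

2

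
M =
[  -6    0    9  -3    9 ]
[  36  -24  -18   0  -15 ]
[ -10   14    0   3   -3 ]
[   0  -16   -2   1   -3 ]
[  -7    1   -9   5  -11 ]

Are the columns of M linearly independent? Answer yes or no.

yes

Row reduce M to echelon form.
R2 ← R2 + (6)·R1: [0, -24, 36, -18, 39]
R3 ← R3 − (5/3)·R1: [0, 14, -15, 8, -18]
R5 ← R5 − (7/6)·R1: [0, 1, -39/2, 17/2, -43/2]
R3 ← R3 + (7/12)·R2: [0, 0, 6, -5/2, 19/4]
R4 ← R4 − (2/3)·R2: [0, 0, -26, 13, -29]
R5 ← R5 + (1/24)·R2: [0, 0, -18, 31/4, -159/8]
R4 ← R4 + (13/3)·R3: [0, 0, 0, 13/6, -101/12]
R5 ← R5 + (3)·R3: [0, 0, 0, 1/4, -45/8]
R5 ← R5 − (3/26)·R4: [0, 0, 0, 0, -121/26]
5 pivots among 5 columns.
Every column is a pivot column, so the columns are linearly independent.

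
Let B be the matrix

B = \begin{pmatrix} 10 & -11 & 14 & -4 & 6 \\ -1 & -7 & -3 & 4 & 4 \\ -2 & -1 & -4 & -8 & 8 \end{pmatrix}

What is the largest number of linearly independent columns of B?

3

Row reduce to echelon form.
R2 ← R2 + (1/10)·R1: [0, -81/10, -8/5, 18/5, 23/5]
R3 ← R3 + (1/5)·R1: [0, -16/5, -6/5, -44/5, 46/5]
R3 ← R3 − (32/81)·R2: [0, 0, -46/81, -92/9, 598/81]
Echelon form has 3 nonzero rows, so rank(B) = 3.
The rank gives the maximum number of linearly independent columns: 3.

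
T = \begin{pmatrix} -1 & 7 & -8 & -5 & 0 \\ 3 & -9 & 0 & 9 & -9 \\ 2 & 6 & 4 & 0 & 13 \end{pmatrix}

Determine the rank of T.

3

Row reduce to echelon form.
R2 ← R2 + (3)·R1: [0, 12, -24, -6, -9]
R3 ← R3 + (2)·R1: [0, 20, -12, -10, 13]
R3 ← R3 − (5/3)·R2: [0, 0, 28, 0, 28]
Echelon form has 3 nonzero rows, so rank(T) = 3.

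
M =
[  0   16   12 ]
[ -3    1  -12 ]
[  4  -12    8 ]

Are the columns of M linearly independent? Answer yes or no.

Row reduce M to echelon form.
Swap R1 ↔ R2
R3 ← R3 + (4/3)·R1: [0, -32/3, -8]
R3 ← R3 + (2/3)·R2: [0, 0, 0]
2 pivots among 3 columns.
Only 2 < 3 pivot columns, so the columns are linearly dependent.

no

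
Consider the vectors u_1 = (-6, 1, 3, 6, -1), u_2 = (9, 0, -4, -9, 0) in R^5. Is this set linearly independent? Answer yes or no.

yes

Form the matrix with these vectors as rows and row reduce.
R2 ← R2 + (3/2)·R1: [0, 3/2, 1/2, 0, -3/2]
2 nonzero rows, so the 2 vectors span a space of dimension 2.
Since 2 = 2, the vectors are linearly independent.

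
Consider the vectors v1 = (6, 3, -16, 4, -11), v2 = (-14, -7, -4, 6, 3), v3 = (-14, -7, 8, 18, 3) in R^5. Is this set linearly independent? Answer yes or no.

Form the matrix with these vectors as rows and row reduce.
R2 ← R2 + (7/3)·R1: [0, 0, -124/3, 46/3, -68/3]
R3 ← R3 + (7/3)·R1: [0, 0, -88/3, 82/3, -68/3]
R3 ← R3 − (22/31)·R2: [0, 0, 0, 510/31, -204/31]
3 nonzero rows, so the 3 vectors span a space of dimension 3.
Since 3 = 3, the vectors are linearly independent.

yes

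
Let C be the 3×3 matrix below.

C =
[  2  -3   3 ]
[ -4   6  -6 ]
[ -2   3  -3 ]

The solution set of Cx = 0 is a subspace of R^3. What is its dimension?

Row reduce to echelon form.
R2 ← R2 + (2)·R1: [0, 0, 0]
R3 ← R3 + R1: [0, 0, 0]
1 nonzero row, so rank(C) = 1.
C has 3 columns; by rank–nullity, nullity = 3 − 1 = 2.

2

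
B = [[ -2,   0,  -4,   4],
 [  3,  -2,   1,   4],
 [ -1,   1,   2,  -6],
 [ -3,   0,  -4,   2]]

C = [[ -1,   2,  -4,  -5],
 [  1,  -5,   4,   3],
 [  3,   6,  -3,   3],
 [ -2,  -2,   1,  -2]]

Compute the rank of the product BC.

First compute BC:
[[-18, -36,  24, -10],
 [-10,  14, -19, -26],
 [ 20,  17,  -4,  26],
 [-13, -34,  26,  -1]]
Now row reduce the product.
R2 ← R2 − (5/9)·R1: [0, 34, -97/3, -184/9]
R3 ← R3 + (10/9)·R1: [0, -23, 68/3, 134/9]
R4 ← R4 − (13/18)·R1: [0, -8, 26/3, 56/9]
R3 ← R3 + (23/34)·R2: [0, 0, 27/34, 18/17]
R4 ← R4 + (4/17)·R2: [0, 0, 18/17, 24/17]
R4 ← R4 − (4/3)·R3: [0, 0, 0, 0]
3 nonzero rows, so rank(BC) = 3.

3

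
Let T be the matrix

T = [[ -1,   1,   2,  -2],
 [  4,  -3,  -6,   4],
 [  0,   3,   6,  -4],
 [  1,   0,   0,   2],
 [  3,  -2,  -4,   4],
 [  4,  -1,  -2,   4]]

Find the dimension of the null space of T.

1

Row reduce to echelon form.
R2 ← R2 + (4)·R1: [0, 1, 2, -4]
R4 ← R4 + R1: [0, 1, 2, 0]
R5 ← R5 + (3)·R1: [0, 1, 2, -2]
R6 ← R6 + (4)·R1: [0, 3, 6, -4]
R3 ← R3 − (3)·R2: [0, 0, 0, 8]
R4 ← R4 − R2: [0, 0, 0, 4]
R5 ← R5 − R2: [0, 0, 0, 2]
R6 ← R6 − (3)·R2: [0, 0, 0, 8]
R4 ← R4 − (1/2)·R3: [0, 0, 0, 0]
R5 ← R5 − (1/4)·R3: [0, 0, 0, 0]
R6 ← R6 − R3: [0, 0, 0, 0]
3 nonzero rows, so rank(T) = 3.
T has 4 columns; by rank–nullity, nullity = 4 − 3 = 1.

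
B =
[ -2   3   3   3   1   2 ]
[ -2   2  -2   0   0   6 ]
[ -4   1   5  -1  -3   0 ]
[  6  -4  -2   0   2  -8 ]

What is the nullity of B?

Row reduce to echelon form.
R2 ← R2 − R1: [0, -1, -5, -3, -1, 4]
R3 ← R3 − (2)·R1: [0, -5, -1, -7, -5, -4]
R4 ← R4 + (3)·R1: [0, 5, 7, 9, 5, -2]
R3 ← R3 − (5)·R2: [0, 0, 24, 8, 0, -24]
R4 ← R4 + (5)·R2: [0, 0, -18, -6, 0, 18]
R4 ← R4 + (3/4)·R3: [0, 0, 0, 0, 0, 0]
3 nonzero rows, so rank(B) = 3.
B has 6 columns; by rank–nullity, nullity = 6 − 3 = 3.

3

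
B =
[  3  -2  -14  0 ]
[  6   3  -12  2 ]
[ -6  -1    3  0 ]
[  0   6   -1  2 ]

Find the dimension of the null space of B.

Row reduce to echelon form.
R2 ← R2 − (2)·R1: [0, 7, 16, 2]
R3 ← R3 + (2)·R1: [0, -5, -25, 0]
R3 ← R3 + (5/7)·R2: [0, 0, -95/7, 10/7]
R4 ← R4 − (6/7)·R2: [0, 0, -103/7, 2/7]
R4 ← R4 − (103/95)·R3: [0, 0, 0, -24/19]
4 nonzero rows, so rank(B) = 4.
B has 4 columns; by rank–nullity, nullity = 4 − 4 = 0.

0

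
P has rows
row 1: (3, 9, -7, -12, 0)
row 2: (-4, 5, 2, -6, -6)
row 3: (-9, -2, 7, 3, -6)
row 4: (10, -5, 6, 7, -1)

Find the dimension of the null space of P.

Row reduce to echelon form.
R2 ← R2 + (4/3)·R1: [0, 17, -22/3, -22, -6]
R3 ← R3 + (3)·R1: [0, 25, -14, -33, -6]
R4 ← R4 − (10/3)·R1: [0, -35, 88/3, 47, -1]
R3 ← R3 − (25/17)·R2: [0, 0, -164/51, -11/17, 48/17]
R4 ← R4 + (35/17)·R2: [0, 0, 242/17, 29/17, -227/17]
R4 ← R4 + (363/82)·R3: [0, 0, 0, -95/82, -35/41]
4 nonzero rows, so rank(P) = 4.
P has 5 columns; by rank–nullity, nullity = 5 − 4 = 1.

1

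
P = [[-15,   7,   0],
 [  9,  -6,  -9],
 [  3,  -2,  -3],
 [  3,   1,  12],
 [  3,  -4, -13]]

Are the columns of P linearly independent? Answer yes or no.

no

Row reduce P to echelon form.
R2 ← R2 + (3/5)·R1: [0, -9/5, -9]
R3 ← R3 + (1/5)·R1: [0, -3/5, -3]
R4 ← R4 + (1/5)·R1: [0, 12/5, 12]
R5 ← R5 + (1/5)·R1: [0, -13/5, -13]
R3 ← R3 − (1/3)·R2: [0, 0, 0]
R4 ← R4 + (4/3)·R2: [0, 0, 0]
R5 ← R5 − (13/9)·R2: [0, 0, 0]
2 pivots among 3 columns.
Only 2 < 3 pivot columns, so the columns are linearly dependent.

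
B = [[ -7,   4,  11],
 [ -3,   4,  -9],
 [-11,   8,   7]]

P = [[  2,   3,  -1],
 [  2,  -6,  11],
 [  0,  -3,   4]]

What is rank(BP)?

2

First compute BP:
[[ -6, -78,  95],
 [  2,  -6,  11],
 [ -6, -102, 127]]
Now row reduce the product.
R2 ← R2 + (1/3)·R1: [0, -32, 128/3]
R3 ← R3 − R1: [0, -24, 32]
R3 ← R3 − (3/4)·R2: [0, 0, 0]
2 nonzero rows, so rank(BP) = 2.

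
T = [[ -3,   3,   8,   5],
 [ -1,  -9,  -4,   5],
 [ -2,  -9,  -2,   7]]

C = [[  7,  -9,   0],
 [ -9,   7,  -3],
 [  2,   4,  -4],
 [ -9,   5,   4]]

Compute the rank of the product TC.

2

First compute TC:
[[-77, 105, -21],
 [ 21, -45,  63],
 [  0, -18,  63]]
Now row reduce the product.
R2 ← R2 + (3/11)·R1: [0, -180/11, 630/11]
R3 ← R3 − (11/10)·R2: [0, 0, 0]
2 nonzero rows, so rank(TC) = 2.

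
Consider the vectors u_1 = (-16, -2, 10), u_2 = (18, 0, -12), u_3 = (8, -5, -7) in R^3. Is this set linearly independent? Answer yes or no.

Form the matrix with these vectors as rows and row reduce.
R2 ← R2 + (9/8)·R1: [0, -9/4, -3/4]
R3 ← R3 + (1/2)·R1: [0, -6, -2]
R3 ← R3 − (8/3)·R2: [0, 0, 0]
2 nonzero rows, so the 3 vectors span a space of dimension 2.
Since 2 < 3, the vectors are linearly dependent.

no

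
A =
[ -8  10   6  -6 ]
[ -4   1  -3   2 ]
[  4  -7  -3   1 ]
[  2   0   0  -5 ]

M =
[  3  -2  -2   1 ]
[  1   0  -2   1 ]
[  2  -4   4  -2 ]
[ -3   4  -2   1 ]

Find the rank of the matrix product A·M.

First compute AM:
[[ 16, -32,  32, -16],
 [-23,  28, -10,   5],
 [ -4,   8,  -8,   4],
 [ 21, -24,   6,  -3]]
Now row reduce the product.
R2 ← R2 + (23/16)·R1: [0, -18, 36, -18]
R3 ← R3 + (1/4)·R1: [0, 0, 0, 0]
R4 ← R4 − (21/16)·R1: [0, 18, -36, 18]
R4 ← R4 + R2: [0, 0, 0, 0]
2 nonzero rows, so rank(AM) = 2.

2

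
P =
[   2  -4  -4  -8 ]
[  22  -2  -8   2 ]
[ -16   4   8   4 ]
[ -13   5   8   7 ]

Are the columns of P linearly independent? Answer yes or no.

Row reduce P to echelon form.
R2 ← R2 − (11)·R1: [0, 42, 36, 90]
R3 ← R3 + (8)·R1: [0, -28, -24, -60]
R4 ← R4 + (13/2)·R1: [0, -21, -18, -45]
R3 ← R3 + (2/3)·R2: [0, 0, 0, 0]
R4 ← R4 + (1/2)·R2: [0, 0, 0, 0]
2 pivots among 4 columns.
Only 2 < 4 pivot columns, so the columns are linearly dependent.

no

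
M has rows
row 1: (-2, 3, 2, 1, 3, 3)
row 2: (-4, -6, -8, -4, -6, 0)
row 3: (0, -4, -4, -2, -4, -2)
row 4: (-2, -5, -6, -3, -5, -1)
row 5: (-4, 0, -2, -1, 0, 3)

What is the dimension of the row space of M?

2

Row reduce to echelon form.
R2 ← R2 − (2)·R1: [0, -12, -12, -6, -12, -6]
R4 ← R4 − R1: [0, -8, -8, -4, -8, -4]
R5 ← R5 − (2)·R1: [0, -6, -6, -3, -6, -3]
R3 ← R3 − (1/3)·R2: [0, 0, 0, 0, 0, 0]
R4 ← R4 − (2/3)·R2: [0, 0, 0, 0, 0, 0]
R5 ← R5 − (1/2)·R2: [0, 0, 0, 0, 0, 0]
Echelon form has 2 nonzero rows, so rank(M) = 2.
The row space has dimension equal to the rank: 2.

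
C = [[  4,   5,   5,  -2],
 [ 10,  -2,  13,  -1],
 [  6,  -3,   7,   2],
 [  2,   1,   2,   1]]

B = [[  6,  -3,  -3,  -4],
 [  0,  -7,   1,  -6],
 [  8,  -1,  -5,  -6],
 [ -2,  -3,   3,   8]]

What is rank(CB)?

First compute CB:
[[ 68, -46, -38, -92],
 [166, -26, -100, -114],
 [ 88, -10, -50, -32],
 [ 26, -18, -12, -18]]
Now row reduce the product.
R2 ← R2 − (83/34)·R1: [0, 1467/17, -123/17, 1880/17]
R3 ← R3 − (22/17)·R1: [0, 842/17, -14/17, 1480/17]
R4 ← R4 − (13/34)·R1: [0, -7/17, 43/17, 292/17]
R3 ← R3 − (842/1467)·R2: [0, 0, 1628/489, 34600/1467]
R4 ← R4 + (7/1467)·R2: [0, 0, 1220/489, 25972/1467]
R4 ← R4 − (305/407)·R3: [0, 0, 0, 12/407]
4 nonzero rows, so rank(CB) = 4.

4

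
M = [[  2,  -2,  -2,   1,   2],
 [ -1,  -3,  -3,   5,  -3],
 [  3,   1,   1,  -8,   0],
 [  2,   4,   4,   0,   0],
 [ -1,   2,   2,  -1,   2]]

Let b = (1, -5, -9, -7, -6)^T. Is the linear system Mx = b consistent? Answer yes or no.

Row reduce the augmented matrix [M | b].
R2 ← R2 + (1/2)·R1: [0, -4, -4, 11/2, -2, -9/2]
R3 ← R3 − (3/2)·R1: [0, 4, 4, -19/2, -3, -21/2]
R4 ← R4 − R1: [0, 6, 6, -1, -2, -8]
R5 ← R5 + (1/2)·R1: [0, 1, 1, -1/2, 3, -11/2]
R3 ← R3 + R2: [0, 0, 0, -4, -5, -15]
R4 ← R4 + (3/2)·R2: [0, 0, 0, 29/4, -5, -59/4]
R5 ← R5 + (1/4)·R2: [0, 0, 0, 7/8, 5/2, -53/8]
R4 ← R4 + (29/16)·R3: [0, 0, 0, 0, -225/16, -671/16]
R5 ← R5 + (7/32)·R3: [0, 0, 0, 0, 45/32, -317/32]
R5 ← R5 + (1/10)·R4: [0, 0, 0, 0, 0, -141/10]
The echelon form has 5 nonzero rows; the last pivot sits in the augmented column, so rank(M) = 4 but rank([M|b]) = 5.
Since the ranks differ, the system is inconsistent.

no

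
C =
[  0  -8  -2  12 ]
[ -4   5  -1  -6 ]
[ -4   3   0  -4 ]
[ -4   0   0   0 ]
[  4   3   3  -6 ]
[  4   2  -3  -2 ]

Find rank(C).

Row reduce to echelon form.
Swap R1 ↔ R2
R3 ← R3 − R1: [0, -2, 1, 2]
R4 ← R4 − R1: [0, -5, 1, 6]
R5 ← R5 + R1: [0, 8, 2, -12]
R6 ← R6 + R1: [0, 7, -4, -8]
R3 ← R3 − (1/4)·R2: [0, 0, 3/2, -1]
R4 ← R4 − (5/8)·R2: [0, 0, 9/4, -3/2]
R5 ← R5 + R2: [0, 0, 0, 0]
R6 ← R6 + (7/8)·R2: [0, 0, -23/4, 5/2]
R4 ← R4 − (3/2)·R3: [0, 0, 0, 0]
R6 ← R6 + (23/6)·R3: [0, 0, 0, -4/3]
Swap R4 ↔ R6
Echelon form has 4 nonzero rows, so rank(C) = 4.

4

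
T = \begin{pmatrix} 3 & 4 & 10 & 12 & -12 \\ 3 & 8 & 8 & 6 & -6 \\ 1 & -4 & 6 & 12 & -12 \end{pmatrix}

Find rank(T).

2

Row reduce to echelon form.
R2 ← R2 − R1: [0, 4, -2, -6, 6]
R3 ← R3 − (1/3)·R1: [0, -16/3, 8/3, 8, -8]
R3 ← R3 + (4/3)·R2: [0, 0, 0, 0, 0]
Echelon form has 2 nonzero rows, so rank(T) = 2.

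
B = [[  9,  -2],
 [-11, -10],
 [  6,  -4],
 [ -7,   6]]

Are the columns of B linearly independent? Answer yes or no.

Row reduce B to echelon form.
R2 ← R2 + (11/9)·R1: [0, -112/9]
R3 ← R3 − (2/3)·R1: [0, -8/3]
R4 ← R4 + (7/9)·R1: [0, 40/9]
R3 ← R3 − (3/14)·R2: [0, 0]
R4 ← R4 + (5/14)·R2: [0, 0]
2 pivots among 2 columns.
Every column is a pivot column, so the columns are linearly independent.

yes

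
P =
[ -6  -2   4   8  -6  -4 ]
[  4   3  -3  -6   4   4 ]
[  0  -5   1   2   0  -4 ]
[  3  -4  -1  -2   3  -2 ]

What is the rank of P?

Row reduce to echelon form.
R2 ← R2 + (2/3)·R1: [0, 5/3, -1/3, -2/3, 0, 4/3]
R4 ← R4 + (1/2)·R1: [0, -5, 1, 2, 0, -4]
R3 ← R3 + (3)·R2: [0, 0, 0, 0, 0, 0]
R4 ← R4 + (3)·R2: [0, 0, 0, 0, 0, 0]
Echelon form has 2 nonzero rows, so rank(P) = 2.

2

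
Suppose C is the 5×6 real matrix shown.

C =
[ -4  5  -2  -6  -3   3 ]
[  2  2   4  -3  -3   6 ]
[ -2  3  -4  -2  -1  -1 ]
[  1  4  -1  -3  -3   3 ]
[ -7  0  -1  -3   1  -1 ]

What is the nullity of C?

3

Row reduce to echelon form.
R2 ← R2 + (1/2)·R1: [0, 9/2, 3, -6, -9/2, 15/2]
R3 ← R3 − (1/2)·R1: [0, 1/2, -3, 1, 1/2, -5/2]
R4 ← R4 + (1/4)·R1: [0, 21/4, -3/2, -9/2, -15/4, 15/4]
R5 ← R5 − (7/4)·R1: [0, -35/4, 5/2, 15/2, 25/4, -25/4]
R3 ← R3 − (1/9)·R2: [0, 0, -10/3, 5/3, 1, -10/3]
R4 ← R4 − (7/6)·R2: [0, 0, -5, 5/2, 3/2, -5]
R5 ← R5 + (35/18)·R2: [0, 0, 25/3, -25/6, -5/2, 25/3]
R4 ← R4 − (3/2)·R3: [0, 0, 0, 0, 0, 0]
R5 ← R5 + (5/2)·R3: [0, 0, 0, 0, 0, 0]
3 nonzero rows, so rank(C) = 3.
C has 6 columns; by rank–nullity, nullity = 6 − 3 = 3.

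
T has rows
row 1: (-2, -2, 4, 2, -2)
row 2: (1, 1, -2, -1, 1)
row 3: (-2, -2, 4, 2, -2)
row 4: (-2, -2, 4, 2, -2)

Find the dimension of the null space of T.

Row reduce to echelon form.
R2 ← R2 + (1/2)·R1: [0, 0, 0, 0, 0]
R3 ← R3 − R1: [0, 0, 0, 0, 0]
R4 ← R4 − R1: [0, 0, 0, 0, 0]
1 nonzero row, so rank(T) = 1.
T has 5 columns; by rank–nullity, nullity = 5 − 1 = 4.

4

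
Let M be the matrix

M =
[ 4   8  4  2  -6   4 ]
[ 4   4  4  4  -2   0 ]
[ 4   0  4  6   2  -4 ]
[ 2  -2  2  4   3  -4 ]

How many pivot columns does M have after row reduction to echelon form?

2

Row reduce to echelon form.
R2 ← R2 − R1: [0, -4, 0, 2, 4, -4]
R3 ← R3 − R1: [0, -8, 0, 4, 8, -8]
R4 ← R4 − (1/2)·R1: [0, -6, 0, 3, 6, -6]
R3 ← R3 − (2)·R2: [0, 0, 0, 0, 0, 0]
R4 ← R4 − (3/2)·R2: [0, 0, 0, 0, 0, 0]
Echelon form has 2 nonzero rows, so rank(M) = 2.
Each nonzero row contributes one pivot column: 2 pivot columns.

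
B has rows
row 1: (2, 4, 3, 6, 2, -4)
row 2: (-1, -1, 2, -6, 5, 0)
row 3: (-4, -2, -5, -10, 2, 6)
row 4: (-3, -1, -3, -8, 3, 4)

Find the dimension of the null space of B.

3

Row reduce to echelon form.
R2 ← R2 + (1/2)·R1: [0, 1, 7/2, -3, 6, -2]
R3 ← R3 + (2)·R1: [0, 6, 1, 2, 6, -2]
R4 ← R4 + (3/2)·R1: [0, 5, 3/2, 1, 6, -2]
R3 ← R3 − (6)·R2: [0, 0, -20, 20, -30, 10]
R4 ← R4 − (5)·R2: [0, 0, -16, 16, -24, 8]
R4 ← R4 − (4/5)·R3: [0, 0, 0, 0, 0, 0]
3 nonzero rows, so rank(B) = 3.
B has 6 columns; by rank–nullity, nullity = 6 − 3 = 3.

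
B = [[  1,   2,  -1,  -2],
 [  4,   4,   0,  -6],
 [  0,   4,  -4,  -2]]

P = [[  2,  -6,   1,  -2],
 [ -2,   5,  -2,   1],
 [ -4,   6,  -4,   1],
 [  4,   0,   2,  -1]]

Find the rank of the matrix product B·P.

2

First compute BP:
[[ -6,  -2,  -3,   1],
 [-24,  -4, -16,   2],
 [  0,  -4,   4,   2]]
Now row reduce the product.
R2 ← R2 − (4)·R1: [0, 4, -4, -2]
R3 ← R3 + R2: [0, 0, 0, 0]
2 nonzero rows, so rank(BP) = 2.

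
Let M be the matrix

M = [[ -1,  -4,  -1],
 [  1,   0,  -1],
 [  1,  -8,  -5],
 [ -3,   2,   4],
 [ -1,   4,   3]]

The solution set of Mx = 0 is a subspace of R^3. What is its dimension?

1

Row reduce to echelon form.
R2 ← R2 + R1: [0, -4, -2]
R3 ← R3 + R1: [0, -12, -6]
R4 ← R4 − (3)·R1: [0, 14, 7]
R5 ← R5 − R1: [0, 8, 4]
R3 ← R3 − (3)·R2: [0, 0, 0]
R4 ← R4 + (7/2)·R2: [0, 0, 0]
R5 ← R5 + (2)·R2: [0, 0, 0]
2 nonzero rows, so rank(M) = 2.
M has 3 columns; by rank–nullity, nullity = 3 − 2 = 1.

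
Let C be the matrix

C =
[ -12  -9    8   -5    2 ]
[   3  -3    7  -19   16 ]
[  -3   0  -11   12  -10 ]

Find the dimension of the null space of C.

Row reduce to echelon form.
R2 ← R2 + (1/4)·R1: [0, -21/4, 9, -81/4, 33/2]
R3 ← R3 − (1/4)·R1: [0, 9/4, -13, 53/4, -21/2]
R3 ← R3 + (3/7)·R2: [0, 0, -64/7, 32/7, -24/7]
3 nonzero rows, so rank(C) = 3.
C has 5 columns; by rank–nullity, nullity = 5 − 3 = 2.

2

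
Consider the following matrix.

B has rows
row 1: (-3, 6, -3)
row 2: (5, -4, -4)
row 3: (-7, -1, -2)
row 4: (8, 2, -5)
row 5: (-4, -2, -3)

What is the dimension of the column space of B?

Row reduce to echelon form.
R2 ← R2 + (5/3)·R1: [0, 6, -9]
R3 ← R3 − (7/3)·R1: [0, -15, 5]
R4 ← R4 + (8/3)·R1: [0, 18, -13]
R5 ← R5 − (4/3)·R1: [0, -10, 1]
R3 ← R3 + (5/2)·R2: [0, 0, -35/2]
R4 ← R4 − (3)·R2: [0, 0, 14]
R5 ← R5 + (5/3)·R2: [0, 0, -14]
R4 ← R4 + (4/5)·R3: [0, 0, 0]
R5 ← R5 − (4/5)·R3: [0, 0, 0]
Echelon form has 3 nonzero rows, so rank(B) = 3.
The column space has dimension equal to the rank: 3.

3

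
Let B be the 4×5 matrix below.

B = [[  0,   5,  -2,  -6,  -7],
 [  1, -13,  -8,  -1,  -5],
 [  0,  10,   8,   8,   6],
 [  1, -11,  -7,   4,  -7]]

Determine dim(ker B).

1

Row reduce to echelon form.
Swap R1 ↔ R2
R4 ← R4 − R1: [0, 2, 1, 5, -2]
R3 ← R3 − (2)·R2: [0, 0, 12, 20, 20]
R4 ← R4 − (2/5)·R2: [0, 0, 9/5, 37/5, 4/5]
R4 ← R4 − (3/20)·R3: [0, 0, 0, 22/5, -11/5]
4 nonzero rows, so rank(B) = 4.
B has 5 columns; by rank–nullity, nullity = 5 − 4 = 1.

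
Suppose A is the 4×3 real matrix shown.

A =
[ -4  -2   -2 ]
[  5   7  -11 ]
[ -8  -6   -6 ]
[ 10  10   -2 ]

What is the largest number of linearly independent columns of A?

3

Row reduce to echelon form.
R2 ← R2 + (5/4)·R1: [0, 9/2, -27/2]
R3 ← R3 − (2)·R1: [0, -2, -2]
R4 ← R4 + (5/2)·R1: [0, 5, -7]
R3 ← R3 + (4/9)·R2: [0, 0, -8]
R4 ← R4 − (10/9)·R2: [0, 0, 8]
R4 ← R4 + R3: [0, 0, 0]
Echelon form has 3 nonzero rows, so rank(A) = 3.
The rank gives the maximum number of linearly independent columns: 3.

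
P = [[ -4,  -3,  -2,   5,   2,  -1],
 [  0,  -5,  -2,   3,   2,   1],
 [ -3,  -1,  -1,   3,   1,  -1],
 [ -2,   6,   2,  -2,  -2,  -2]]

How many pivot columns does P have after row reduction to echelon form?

Row reduce to echelon form.
R3 ← R3 − (3/4)·R1: [0, 5/4, 1/2, -3/4, -1/2, -1/4]
R4 ← R4 − (1/2)·R1: [0, 15/2, 3, -9/2, -3, -3/2]
R3 ← R3 + (1/4)·R2: [0, 0, 0, 0, 0, 0]
R4 ← R4 + (3/2)·R2: [0, 0, 0, 0, 0, 0]
Echelon form has 2 nonzero rows, so rank(P) = 2.
Each nonzero row contributes one pivot column: 2 pivot columns.

2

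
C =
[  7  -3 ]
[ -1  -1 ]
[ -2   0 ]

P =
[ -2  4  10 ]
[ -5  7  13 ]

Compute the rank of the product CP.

First compute CP:
[[  1,   7,  31],
 [  7, -11, -23],
 [  4,  -8, -20]]
Now row reduce the product.
R2 ← R2 − (7)·R1: [0, -60, -240]
R3 ← R3 − (4)·R1: [0, -36, -144]
R3 ← R3 − (3/5)·R2: [0, 0, 0]
2 nonzero rows, so rank(CP) = 2.

2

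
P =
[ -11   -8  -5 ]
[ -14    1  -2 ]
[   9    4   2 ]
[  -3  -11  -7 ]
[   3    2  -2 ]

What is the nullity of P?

0

Row reduce to echelon form.
R2 ← R2 − (14/11)·R1: [0, 123/11, 48/11]
R3 ← R3 + (9/11)·R1: [0, -28/11, -23/11]
R4 ← R4 − (3/11)·R1: [0, -97/11, -62/11]
R5 ← R5 + (3/11)·R1: [0, -2/11, -37/11]
R3 ← R3 + (28/123)·R2: [0, 0, -45/41]
R4 ← R4 + (97/123)·R2: [0, 0, -90/41]
R5 ← R5 + (2/123)·R2: [0, 0, -135/41]
R4 ← R4 − (2)·R3: [0, 0, 0]
R5 ← R5 − (3)·R3: [0, 0, 0]
3 nonzero rows, so rank(P) = 3.
P has 3 columns; by rank–nullity, nullity = 3 − 3 = 0.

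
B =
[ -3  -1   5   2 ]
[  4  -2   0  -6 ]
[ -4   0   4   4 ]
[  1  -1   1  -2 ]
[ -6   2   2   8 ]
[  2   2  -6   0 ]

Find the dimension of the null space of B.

2

Row reduce to echelon form.
R2 ← R2 + (4/3)·R1: [0, -10/3, 20/3, -10/3]
R3 ← R3 − (4/3)·R1: [0, 4/3, -8/3, 4/3]
R4 ← R4 + (1/3)·R1: [0, -4/3, 8/3, -4/3]
R5 ← R5 − (2)·R1: [0, 4, -8, 4]
R6 ← R6 + (2/3)·R1: [0, 4/3, -8/3, 4/3]
R3 ← R3 + (2/5)·R2: [0, 0, 0, 0]
R4 ← R4 − (2/5)·R2: [0, 0, 0, 0]
R5 ← R5 + (6/5)·R2: [0, 0, 0, 0]
R6 ← R6 + (2/5)·R2: [0, 0, 0, 0]
2 nonzero rows, so rank(B) = 2.
B has 4 columns; by rank–nullity, nullity = 4 − 2 = 2.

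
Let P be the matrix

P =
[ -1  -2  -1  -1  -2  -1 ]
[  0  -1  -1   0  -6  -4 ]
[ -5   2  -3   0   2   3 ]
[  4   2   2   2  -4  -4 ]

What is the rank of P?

Row reduce to echelon form.
R3 ← R3 − (5)·R1: [0, 12, 2, 5, 12, 8]
R4 ← R4 + (4)·R1: [0, -6, -2, -2, -12, -8]
R3 ← R3 + (12)·R2: [0, 0, -10, 5, -60, -40]
R4 ← R4 − (6)·R2: [0, 0, 4, -2, 24, 16]
R4 ← R4 + (2/5)·R3: [0, 0, 0, 0, 0, 0]
Echelon form has 3 nonzero rows, so rank(P) = 3.

3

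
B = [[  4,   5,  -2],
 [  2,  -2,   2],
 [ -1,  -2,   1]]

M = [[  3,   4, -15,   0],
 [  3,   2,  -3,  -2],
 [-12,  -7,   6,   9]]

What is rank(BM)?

First compute BM:
[[ 51,  40, -87, -28],
 [-24, -10, -12,  22],
 [-21, -15,  27,  13]]
Now row reduce the product.
R2 ← R2 + (8/17)·R1: [0, 150/17, -900/17, 150/17]
R3 ← R3 + (7/17)·R1: [0, 25/17, -150/17, 25/17]
R3 ← R3 − (1/6)·R2: [0, 0, 0, 0]
2 nonzero rows, so rank(BM) = 2.

2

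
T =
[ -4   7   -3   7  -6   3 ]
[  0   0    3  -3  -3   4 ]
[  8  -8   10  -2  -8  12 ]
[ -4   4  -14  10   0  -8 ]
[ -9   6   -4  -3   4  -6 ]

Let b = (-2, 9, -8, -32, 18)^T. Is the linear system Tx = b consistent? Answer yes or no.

Row reduce the augmented matrix [T | b].
R3 ← R3 + (2)·R1: [0, 6, 4, 12, -20, 18, -12]
R4 ← R4 − R1: [0, -3, -11, 3, 6, -11, -30]
R5 ← R5 − (9/4)·R1: [0, -39/4, 11/4, -75/4, 35/2, -51/4, 45/2]
Swap R2 ↔ R3
R4 ← R4 + (1/2)·R2: [0, 0, -9, 9, -4, -2, -36]
R5 ← R5 + (13/8)·R2: [0, 0, 37/4, 3/4, -15, 33/2, 3]
R4 ← R4 + (3)·R3: [0, 0, 0, 0, -13, 10, -9]
R5 ← R5 − (37/12)·R3: [0, 0, 0, 10, -23/4, 25/6, -99/4]
Swap R4 ↔ R5
The echelon form has 5 nonzero rows, and every pivot lies in the first 6 columns, so rank(T) = rank([T|b]) = 5.
The system is consistent.

yes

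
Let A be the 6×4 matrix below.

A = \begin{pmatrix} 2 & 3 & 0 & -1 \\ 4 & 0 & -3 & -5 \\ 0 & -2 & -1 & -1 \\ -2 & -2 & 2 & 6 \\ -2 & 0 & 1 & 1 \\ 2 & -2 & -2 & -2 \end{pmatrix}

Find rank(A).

Row reduce to echelon form.
R2 ← R2 − (2)·R1: [0, -6, -3, -3]
R4 ← R4 + R1: [0, 1, 2, 5]
R5 ← R5 + R1: [0, 3, 1, 0]
R6 ← R6 − R1: [0, -5, -2, -1]
R3 ← R3 − (1/3)·R2: [0, 0, 0, 0]
R4 ← R4 + (1/6)·R2: [0, 0, 3/2, 9/2]
R5 ← R5 + (1/2)·R2: [0, 0, -1/2, -3/2]
R6 ← R6 − (5/6)·R2: [0, 0, 1/2, 3/2]
Swap R3 ↔ R4
R5 ← R5 + (1/3)·R3: [0, 0, 0, 0]
R6 ← R6 − (1/3)·R3: [0, 0, 0, 0]
Echelon form has 3 nonzero rows, so rank(A) = 3.

3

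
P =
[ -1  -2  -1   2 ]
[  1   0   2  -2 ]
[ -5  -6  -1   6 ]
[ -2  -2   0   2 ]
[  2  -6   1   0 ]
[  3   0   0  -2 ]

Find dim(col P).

3

Row reduce to echelon form.
R2 ← R2 + R1: [0, -2, 1, 0]
R3 ← R3 − (5)·R1: [0, 4, 4, -4]
R4 ← R4 − (2)·R1: [0, 2, 2, -2]
R5 ← R5 + (2)·R1: [0, -10, -1, 4]
R6 ← R6 + (3)·R1: [0, -6, -3, 4]
R3 ← R3 + (2)·R2: [0, 0, 6, -4]
R4 ← R4 + R2: [0, 0, 3, -2]
R5 ← R5 − (5)·R2: [0, 0, -6, 4]
R6 ← R6 − (3)·R2: [0, 0, -6, 4]
R4 ← R4 − (1/2)·R3: [0, 0, 0, 0]
R5 ← R5 + R3: [0, 0, 0, 0]
R6 ← R6 + R3: [0, 0, 0, 0]
Echelon form has 3 nonzero rows, so rank(P) = 3.
The column space has dimension equal to the rank: 3.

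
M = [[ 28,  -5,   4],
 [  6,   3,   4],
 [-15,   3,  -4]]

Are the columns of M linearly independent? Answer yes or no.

Row reduce M to echelon form.
R2 ← R2 − (3/14)·R1: [0, 57/14, 22/7]
R3 ← R3 + (15/28)·R1: [0, 9/28, -13/7]
R3 ← R3 − (3/38)·R2: [0, 0, -40/19]
3 pivots among 3 columns.
Every column is a pivot column, so the columns are linearly independent.

yes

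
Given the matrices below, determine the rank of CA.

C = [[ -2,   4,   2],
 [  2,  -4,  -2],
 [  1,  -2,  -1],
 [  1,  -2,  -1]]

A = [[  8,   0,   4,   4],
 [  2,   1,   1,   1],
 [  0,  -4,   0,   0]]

1

First compute CA:
[[ -8,  -4,  -4,  -4],
 [  8,   4,   4,   4],
 [  4,   2,   2,   2],
 [  4,   2,   2,   2]]
Now row reduce the product.
R2 ← R2 + R1: [0, 0, 0, 0]
R3 ← R3 + (1/2)·R1: [0, 0, 0, 0]
R4 ← R4 + (1/2)·R1: [0, 0, 0, 0]
1 nonzero row, so rank(CA) = 1.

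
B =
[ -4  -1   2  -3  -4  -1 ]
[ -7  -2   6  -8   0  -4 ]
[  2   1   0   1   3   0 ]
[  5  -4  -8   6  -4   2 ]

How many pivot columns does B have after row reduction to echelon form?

4

Row reduce to echelon form.
R2 ← R2 − (7/4)·R1: [0, -1/4, 5/2, -11/4, 7, -9/4]
R3 ← R3 + (1/2)·R1: [0, 1/2, 1, -1/2, 1, -1/2]
R4 ← R4 + (5/4)·R1: [0, -21/4, -11/2, 9/4, -9, 3/4]
R3 ← R3 + (2)·R2: [0, 0, 6, -6, 15, -5]
R4 ← R4 − (21)·R2: [0, 0, -58, 60, -156, 48]
R4 ← R4 + (29/3)·R3: [0, 0, 0, 2, -11, -1/3]
Echelon form has 4 nonzero rows, so rank(B) = 4.
Each nonzero row contributes one pivot column: 4 pivot columns.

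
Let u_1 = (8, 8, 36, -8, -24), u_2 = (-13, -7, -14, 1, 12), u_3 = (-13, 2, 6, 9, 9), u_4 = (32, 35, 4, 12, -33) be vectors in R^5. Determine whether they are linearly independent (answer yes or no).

Form the matrix with these vectors as rows and row reduce.
R2 ← R2 + (13/8)·R1: [0, 6, 89/2, -12, -27]
R3 ← R3 + (13/8)·R1: [0, 15, 129/2, -4, -30]
R4 ← R4 − (4)·R1: [0, 3, -140, 44, 63]
R3 ← R3 − (5/2)·R2: [0, 0, -187/4, 26, 75/2]
R4 ← R4 − (1/2)·R2: [0, 0, -649/4, 50, 153/2]
R4 ← R4 − (59/17)·R3: [0, 0, 0, -684/17, -912/17]
4 nonzero rows, so the 4 vectors span a space of dimension 4.
Since 4 = 4, the vectors are linearly independent.

yes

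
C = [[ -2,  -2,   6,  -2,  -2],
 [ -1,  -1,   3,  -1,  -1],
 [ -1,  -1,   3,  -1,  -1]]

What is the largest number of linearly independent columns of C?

Row reduce to echelon form.
R2 ← R2 − (1/2)·R1: [0, 0, 0, 0, 0]
R3 ← R3 − (1/2)·R1: [0, 0, 0, 0, 0]
Echelon form has 1 nonzero row, so rank(C) = 1.
The rank gives the maximum number of linearly independent columns: 1.

1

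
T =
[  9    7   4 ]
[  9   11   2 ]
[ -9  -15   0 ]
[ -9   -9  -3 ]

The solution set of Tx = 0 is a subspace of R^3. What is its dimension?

Row reduce to echelon form.
R2 ← R2 − R1: [0, 4, -2]
R3 ← R3 + R1: [0, -8, 4]
R4 ← R4 + R1: [0, -2, 1]
R3 ← R3 + (2)·R2: [0, 0, 0]
R4 ← R4 + (1/2)·R2: [0, 0, 0]
2 nonzero rows, so rank(T) = 2.
T has 3 columns; by rank–nullity, nullity = 3 − 2 = 1.

1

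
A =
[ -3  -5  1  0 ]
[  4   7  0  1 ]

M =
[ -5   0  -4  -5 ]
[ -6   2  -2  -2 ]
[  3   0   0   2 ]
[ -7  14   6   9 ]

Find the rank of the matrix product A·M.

First compute AM:
[[ 48, -10,  22,  27],
 [-69,  28, -24, -25]]
Now row reduce the product.
R2 ← R2 + (23/16)·R1: [0, 109/8, 61/8, 221/16]
2 nonzero rows, so rank(AM) = 2.

2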